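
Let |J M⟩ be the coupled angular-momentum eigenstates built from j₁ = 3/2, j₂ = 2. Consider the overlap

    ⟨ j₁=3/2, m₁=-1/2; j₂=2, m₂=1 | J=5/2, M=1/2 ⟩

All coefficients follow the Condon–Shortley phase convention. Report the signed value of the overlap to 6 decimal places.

√[6·1!2!3!/7! · 1!2!3!1!3!2!] = √(72/35)
  +(−1)^0/∏(0,1,2,3,0,0)! = 1/12  (running 1/12)
  +(−1)^1/∏(1,0,1,2,1,1)! = -1/2  (running -5/12)
⟨..|..⟩ = √(72/35)·(-5/12) = -0.597614

-0.597614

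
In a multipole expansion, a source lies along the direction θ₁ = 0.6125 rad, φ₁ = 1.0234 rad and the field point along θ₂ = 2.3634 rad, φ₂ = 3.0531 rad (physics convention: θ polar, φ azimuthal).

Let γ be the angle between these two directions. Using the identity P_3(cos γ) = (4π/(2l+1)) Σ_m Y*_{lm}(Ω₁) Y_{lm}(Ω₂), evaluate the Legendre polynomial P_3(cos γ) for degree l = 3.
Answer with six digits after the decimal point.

Expand P_3 via completeness: Σ_{m} conj(Y_{3,m}) at Ω₁ times Y_{3,m} at Ω₂ —
  term(m=-3) = +0.011228+0.002207i   from Y*(Ω₁)=-0.079081+0.005655i, Y(Ω₂)=-0.139277-0.037869i
  term(m=-2) = +0.060230-0.078739i   from Y*(Ω₁)=-0.126649+0.245662i, Y(Ω₂)=-0.353073-0.063150i
  term(m=-1) = -0.067325-0.136262i   from Y*(Ω₁)=+0.226997+0.372415i, Y(Ω₂)=-0.347115-0.030798i
  term(m=+0) = +0.013079+0.000000i   from Y*(Ω₁)=+0.106064-0.000000i, Y(Ω₂)=+0.123310+0.000000i
  term(m=+1) = -0.067325+0.136262i   from Y*(Ω₁)=-0.226997+0.372415i, Y(Ω₂)=+0.347115-0.030798i
  term(m=+2) = +0.060230+0.078739i   from Y*(Ω₁)=-0.126649-0.245662i, Y(Ω₂)=-0.353073+0.063150i
  term(m=+3) = +0.011228-0.002207i   from Y*(Ω₁)=+0.079081+0.005655i, Y(Ω₂)=+0.139277-0.037869i
Accumulated sum +0.021346-0.000000i; after 4π/(2l+1) scaling, +0.038320-0.000000i ⇒ P_3 = 0.038320

0.038320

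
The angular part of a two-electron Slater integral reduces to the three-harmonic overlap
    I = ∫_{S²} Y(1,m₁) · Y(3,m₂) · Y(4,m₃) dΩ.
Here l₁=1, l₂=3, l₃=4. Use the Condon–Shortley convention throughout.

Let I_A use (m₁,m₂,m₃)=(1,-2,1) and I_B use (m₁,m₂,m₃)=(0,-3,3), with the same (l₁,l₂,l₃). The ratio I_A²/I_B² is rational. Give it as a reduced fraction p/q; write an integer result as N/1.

3/7

l's match ⇒ only the (l;m) 3-j factors differ between A and B.
A: triangle coeff Δ(1,3,4) = 1/252; Σ_t [0,0]: t=0:+1/240 = 1/240; (3j)²=1/84 [(1 3 4; 1 -2 1)], sign=-1
B: triangle coeff Δ(1,3,4) = 1/252; Σ_t [0,0]: t=0:+1/720 = 1/720; (3j)²=1/36 [(1 3 4; 0 -3 3)], sign=-1
I_A²/I_B² = (1/84)/(1/36) = 3/7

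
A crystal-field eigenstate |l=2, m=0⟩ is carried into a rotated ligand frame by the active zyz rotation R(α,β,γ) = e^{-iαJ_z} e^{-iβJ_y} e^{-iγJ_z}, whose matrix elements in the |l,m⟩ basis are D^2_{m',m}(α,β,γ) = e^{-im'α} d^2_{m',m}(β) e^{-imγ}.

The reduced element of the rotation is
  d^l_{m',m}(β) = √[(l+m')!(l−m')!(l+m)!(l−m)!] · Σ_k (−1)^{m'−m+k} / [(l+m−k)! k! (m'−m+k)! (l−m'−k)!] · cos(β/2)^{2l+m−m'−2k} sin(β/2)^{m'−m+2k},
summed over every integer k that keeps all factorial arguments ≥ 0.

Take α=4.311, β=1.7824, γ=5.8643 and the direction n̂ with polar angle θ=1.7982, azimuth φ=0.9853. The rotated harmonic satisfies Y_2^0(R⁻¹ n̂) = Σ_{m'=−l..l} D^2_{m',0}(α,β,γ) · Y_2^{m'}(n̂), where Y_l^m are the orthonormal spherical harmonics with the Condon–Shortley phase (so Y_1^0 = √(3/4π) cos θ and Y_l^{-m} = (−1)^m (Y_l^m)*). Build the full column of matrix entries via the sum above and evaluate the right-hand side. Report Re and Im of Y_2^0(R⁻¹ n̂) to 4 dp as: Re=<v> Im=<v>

Need the full column D^2_{m',0} for m'=−2..2 at α=4.3110, β=1.7824, γ=5.8643.
cos(β/2)=0.628479, sin(β/2)=0.777826
d^2_{-2,0}: single k=2 term ⇒ +0.585360;  D = -0.406656+0.421043i
d^2_{-1,0}: k∈[1..2] ⇒ +0.472967 -0.724460 = -0.251493;  D = +0.098258+0.231504i
d^2_{0,0}: k∈[0..2] ⇒ +0.156014 -0.955888 +0.366042 = -0.433832;  D = -0.433832+0.000000i
d^2_{1,0}: k∈[0..1] ⇒ -0.472967 +0.724460 = +0.251493;  D = -0.098258+0.231504i
d^2_{2,0}: single k=0 term ⇒ +0.585360;  D = -0.406656-0.421043i
Y_2^{m'}(θ=1.7982,φ=0.9853) and Σ D·Y over m':
  (-0.4067+0.4210i)·(-0.1427-0.3377i)  (+0.0983+0.2315i)·(-0.0938+0.1414i)  (-0.4338+0.0000i)·(-0.2673+0.0000i)  (-0.0983+0.2315i)·(+0.0938+0.1414i)  (-0.4067-0.4210i)·(-0.1427+0.3377i)
Y_2^0(R⁻¹ n̂) = +0.432519+0.000000i

Re=0.4325 Im=0.0000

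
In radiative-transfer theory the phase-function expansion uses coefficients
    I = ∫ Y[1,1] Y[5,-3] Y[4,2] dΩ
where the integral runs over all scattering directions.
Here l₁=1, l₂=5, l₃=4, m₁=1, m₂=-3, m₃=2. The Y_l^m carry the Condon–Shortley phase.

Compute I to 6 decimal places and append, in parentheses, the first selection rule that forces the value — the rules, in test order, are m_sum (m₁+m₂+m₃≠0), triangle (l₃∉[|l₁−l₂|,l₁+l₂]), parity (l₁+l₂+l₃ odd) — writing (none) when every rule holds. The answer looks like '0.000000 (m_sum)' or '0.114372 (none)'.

-0.259847 (none)

Checks pass: Σm=0; 10 even; l₃=4∈[4,6].
(2·1+1)(2·5+1)(2·4+1) = 297
Δ: 2! 0! 8! / 11! → 1/495
sum: t=1:−1/576 = -1/576
3j²(1 5 4; 0 0 0) = Δ·Π!·Σ² = 5/99  (sign -1)
sum: t=0:+1/2880 = 1/2880
3j²(1 5 4; 1 -3 2) = Δ·Π!·Σ² = 28/495  (sign +1)
combine: 4πI² = 297·5/99·28/495 = 28/33
take √, sign -1: I = -0.25984664
No selection rule forces the value: the integral is nonzero (none).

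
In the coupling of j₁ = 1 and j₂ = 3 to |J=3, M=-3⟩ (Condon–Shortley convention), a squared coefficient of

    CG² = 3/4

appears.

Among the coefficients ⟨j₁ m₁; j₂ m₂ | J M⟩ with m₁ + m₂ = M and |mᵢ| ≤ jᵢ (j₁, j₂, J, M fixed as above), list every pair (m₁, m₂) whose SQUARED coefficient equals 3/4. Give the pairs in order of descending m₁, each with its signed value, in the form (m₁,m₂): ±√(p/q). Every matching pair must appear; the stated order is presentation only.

Admissible pairs with m₁+m₂ = M = -3: (-1,-2), (0,-3)
  (m₁,m₂)=(0,-3): CG² = 3/4, CG = +√(3/4)   ← matches the target
  (m₁,m₂)=(-1,-2): CG² = 1/4, CG = −√(1/4)
Pairs with CG² = 3/4: (0,-3): +√(3/4)

(0,-3): +√(3/4)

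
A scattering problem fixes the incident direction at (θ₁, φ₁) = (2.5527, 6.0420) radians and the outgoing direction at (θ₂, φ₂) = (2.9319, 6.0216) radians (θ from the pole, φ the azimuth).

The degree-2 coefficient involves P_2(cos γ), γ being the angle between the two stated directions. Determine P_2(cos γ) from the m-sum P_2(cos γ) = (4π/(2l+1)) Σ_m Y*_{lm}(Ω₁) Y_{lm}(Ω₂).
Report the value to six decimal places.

Term-by-term m-sum for l=2 (normalisation 4π/5 = 2.513274):
  [-2]  conj(Y_{2,-2})(Ω₁) = (0.105573, -0.055281) ; Y_{2,-2}(Ω₂) = (0.014499, 0.008362) ; Δ = (0.001993, 0.000081)
  [-1]  conj(Y_{2,-1})(Ω₁) = (-0.346497, 0.085229) ; Y_{2,-1}(Ω₂) = (-0.151940, -0.040677) ; Δ = (0.056113, 0.001145)
  [+0]  conj(Y_{2,0})(Ω₁) = (0.338875, -0.000000) ; Y_{2,0}(Ω₂) = (0.589785, 0.000000) ; Δ = (0.199863, 0.000000)
  [+1]  conj(Y_{2,1})(Ω₁) = (0.346497, 0.085229) ; Y_{2,1}(Ω₂) = (0.151940, -0.040677) ; Δ = (0.056113, -0.001145)
  [+2]  conj(Y_{2,2})(Ω₁) = (0.105573, 0.055281) ; Y_{2,2}(Ω₂) = (0.014499, -0.008362) ; Δ = (0.001993, -0.000081)
Σ over m = (0.316076, 0.000000); ×(4π/5) → (0.794386, 0.000000). Real part: 0.794386

0.794386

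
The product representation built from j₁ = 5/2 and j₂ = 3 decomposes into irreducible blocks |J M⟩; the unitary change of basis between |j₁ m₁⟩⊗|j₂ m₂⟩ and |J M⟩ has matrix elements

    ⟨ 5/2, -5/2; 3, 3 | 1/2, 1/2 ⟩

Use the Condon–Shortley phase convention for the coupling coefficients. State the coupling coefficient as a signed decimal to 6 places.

triangle: 5!·0!·1!/7! = 120/5040
(j±m)!: 0!·5!·6!·0!·1!·0! = 86400
prefactor² = (2J+1)·Δ·N² = 28800/7
  k=5: −1/(5!·0!·0!·1!·0!·0!) = -1/120
Σ = -1/120  ⇒  CG² = 28800/7·(-1/120)² = 2/7
CG = −√(2/7) = -0.534522

−√(2/7) = -0.534522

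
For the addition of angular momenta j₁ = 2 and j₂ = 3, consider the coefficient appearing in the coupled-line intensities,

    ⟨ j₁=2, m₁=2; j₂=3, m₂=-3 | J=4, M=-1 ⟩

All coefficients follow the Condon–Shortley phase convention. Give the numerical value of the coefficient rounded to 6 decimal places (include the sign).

+0.207020

triangle: 1!×3!×5!/10! = 720/3628800
(j±m)!: 4!×0!×0!×6!×3!×5! = 12441600
prefactor² = (2J+1)×Δ×N² = 155520/7
  k=0: +1/(0!×1!×0!×0!×3!×5!) = 1/720
Σ = 1/720  ⇒  CG² = 155520/7×(1/720)² = 3/70
CG = +√(3/70) = +0.207020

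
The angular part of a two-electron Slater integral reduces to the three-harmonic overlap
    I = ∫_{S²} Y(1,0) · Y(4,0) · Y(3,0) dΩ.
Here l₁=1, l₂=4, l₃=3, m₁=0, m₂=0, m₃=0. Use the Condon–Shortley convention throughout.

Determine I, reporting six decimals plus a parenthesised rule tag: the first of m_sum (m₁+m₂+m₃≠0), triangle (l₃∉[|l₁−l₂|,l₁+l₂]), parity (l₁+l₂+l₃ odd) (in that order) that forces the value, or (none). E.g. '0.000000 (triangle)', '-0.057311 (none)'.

0.246233 (none)

Checks pass: Σm=0; 8 even; l₃=3∈[3,5].
(2·1+1)(2·4+1)(2·3+1) = 189
Δ: 2! 0! 6! / 9! → 1/252
sum: t=1:−1/36 = -1/36
3j²(1 4 3; 0 0 0) = Δ·Π!·Σ² = 4/63  (sign +1)
(m-triple is (0,0,0) — same symbol as above.)
combine: 4πI² = 189·4/63·4/63 = 16/21
take √, sign +1: I = 0.24623252
No selection rule forces the value: the integral is nonzero (none).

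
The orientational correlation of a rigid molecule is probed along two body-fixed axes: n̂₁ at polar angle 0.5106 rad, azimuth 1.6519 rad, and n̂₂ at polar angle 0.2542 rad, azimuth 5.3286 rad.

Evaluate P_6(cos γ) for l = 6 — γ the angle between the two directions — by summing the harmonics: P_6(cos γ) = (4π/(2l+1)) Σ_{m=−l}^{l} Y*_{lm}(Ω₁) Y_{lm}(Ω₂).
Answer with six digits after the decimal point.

-0.247869

Expand P_6 via completeness: Σ_{m} conj(Y_{6,m}) at Ω₁ times Y_{6,m} at Ω₂ —
  m=-6: Y*=(-0.005817, -0.003077)  Y=(0.000104, -0.000064)  product (-0.000001, 0.000000)
  m=-5: Y*=(-0.016055, 0.037397)  Y=(0.000099, -0.001626)  product (0.000059, 0.000030)
  m=-4: Y*=(0.142215, 0.047826)  Y=(-0.010350, -0.008314)  product (-0.001074, -0.001677)
  m=-3: Y*=(0.085859, -0.345888)  Y=(-0.070424, 0.020086)  product (0.000901, 0.026083)
  m=-2: Y*=(-0.492713, -0.080630)  Y=(-0.089541, 0.254444)  product (0.064634, -0.118148)
  m=-1: Y*=(-0.018279, 0.224878)  Y=(0.339328, 0.479139)  product (-0.113950, 0.067550)
  m=+0: Y*=(-0.362932, -0.000000)  Y=(0.434131, 0.000000)  product (-0.157560, -0.000000)
  m=+1: Y*=(0.018279, 0.224878)  Y=(-0.339328, 0.479139)  product (-0.113950, -0.067550)
  m=+2: Y*=(-0.492713, 0.080630)  Y=(-0.089541, -0.254444)  product (0.064634, 0.118148)
  m=+3: Y*=(-0.085859, -0.345888)  Y=(0.070424, 0.020086)  product (0.000901, -0.026083)
  m=+4: Y*=(0.142215, -0.047826)  Y=(-0.010350, 0.008314)  product (-0.001074, 0.001677)
  m=+5: Y*=(0.016055, 0.037397)  Y=(-0.000099, -0.001626)  product (0.000059, -0.000030)
  m=+6: Y*=(-0.005817, 0.003077)  Y=(0.000104, 0.000064)  product (-0.000001, -0.000000)
Accumulated sum (-0.256422, -0.000000); after 4π/(2l+1) scaling, (-0.247869, -0.000000) ⇒ P_6 = -0.247869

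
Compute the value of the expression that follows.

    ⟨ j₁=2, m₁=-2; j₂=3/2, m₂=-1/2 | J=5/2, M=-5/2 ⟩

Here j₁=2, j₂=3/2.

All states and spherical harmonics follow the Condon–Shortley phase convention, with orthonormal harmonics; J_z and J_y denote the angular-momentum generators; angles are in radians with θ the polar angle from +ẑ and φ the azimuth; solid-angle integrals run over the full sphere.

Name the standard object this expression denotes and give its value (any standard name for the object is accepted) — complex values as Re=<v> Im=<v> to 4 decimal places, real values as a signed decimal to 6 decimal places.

Clebsch–Gordan coefficient, −√(4/7) ≈ -0.755929

This is a Clebsch–Gordan (vector-coupling) coefficient.
j₁+j₂−J=1  J+j₁−j₂=3  J−j₁+j₂=2  j₁+j₂+J+1=7
(j₁±m₁, j₂±m₂, J±M) = (0,4,1,2,0,5)
P² = 576/7
sum k=1..1:
  [1] −1/12 = -1/12
S = -1/12
C² = P²·S² = 4/7 ; C = -0.755929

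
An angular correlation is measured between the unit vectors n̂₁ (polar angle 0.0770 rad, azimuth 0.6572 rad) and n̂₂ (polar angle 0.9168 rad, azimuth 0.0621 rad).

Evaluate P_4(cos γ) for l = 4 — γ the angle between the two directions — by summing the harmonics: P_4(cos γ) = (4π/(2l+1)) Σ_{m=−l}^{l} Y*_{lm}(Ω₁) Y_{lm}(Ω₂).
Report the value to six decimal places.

Expand P_4 via completeness: Σ_{m} conj(Y_{4,m}) at Ω₁ times Y_{4,m} at Ω₂ —
  m=-4: (-0.00001 + 0.00001j) × (0.17019 - 0.04317j) = -0.00000 + 0.00000j  (running Σ = -0.00000 + 0.00000j)
  m=-3: (-0.00022 + 0.00052j) × (0.37409 - 0.07051j) = -0.00005 + 0.00021j  (running Σ = -0.00005 + 0.00021j)
  m=-2: (0.00299 + 0.01141j) × (0.33261 - 0.04152j) = 0.00147 + 0.00367j  (running Σ = 0.00142 + 0.00388j)
  m=-1: (0.11371 + 0.08775j) × (-0.09330 + 0.00580j) = -0.01112 - 0.00753j  (running Σ = -0.00970 - 0.00364j)
  m=0: (0.82138 + 0.00000j) × (-0.35004 + 0.00000j) = -0.28751 + 0.00000j  (running Σ = -0.29721 - 0.00364j)
  m=1: (-0.11371 + 0.08775j) × (0.09330 + 0.00580j) = -0.01112 + 0.00753j  (running Σ = -0.30833 + 0.00388j)
  m=2: (0.00299 - 0.01141j) × (0.33261 + 0.04152j) = 0.00147 - 0.00367j  (running Σ = -0.30686 + 0.00021j)
  m=3: (0.00022 + 0.00052j) × (-0.37409 - 0.07051j) = -0.00005 - 0.00021j  (running Σ = -0.30691 + 0.00000j)
  m=4: (-0.00001 - 0.00001j) × (0.17019 + 0.04317j) = -0.00000 - 0.00000j  (running Σ = -0.30691 + 0.00000j)
Accumulated sum -0.30691 + 0.00000j; after 4π/(2l+1) scaling, -0.42853 + 0.00000j ⇒ P_4 = -0.428526

-0.428526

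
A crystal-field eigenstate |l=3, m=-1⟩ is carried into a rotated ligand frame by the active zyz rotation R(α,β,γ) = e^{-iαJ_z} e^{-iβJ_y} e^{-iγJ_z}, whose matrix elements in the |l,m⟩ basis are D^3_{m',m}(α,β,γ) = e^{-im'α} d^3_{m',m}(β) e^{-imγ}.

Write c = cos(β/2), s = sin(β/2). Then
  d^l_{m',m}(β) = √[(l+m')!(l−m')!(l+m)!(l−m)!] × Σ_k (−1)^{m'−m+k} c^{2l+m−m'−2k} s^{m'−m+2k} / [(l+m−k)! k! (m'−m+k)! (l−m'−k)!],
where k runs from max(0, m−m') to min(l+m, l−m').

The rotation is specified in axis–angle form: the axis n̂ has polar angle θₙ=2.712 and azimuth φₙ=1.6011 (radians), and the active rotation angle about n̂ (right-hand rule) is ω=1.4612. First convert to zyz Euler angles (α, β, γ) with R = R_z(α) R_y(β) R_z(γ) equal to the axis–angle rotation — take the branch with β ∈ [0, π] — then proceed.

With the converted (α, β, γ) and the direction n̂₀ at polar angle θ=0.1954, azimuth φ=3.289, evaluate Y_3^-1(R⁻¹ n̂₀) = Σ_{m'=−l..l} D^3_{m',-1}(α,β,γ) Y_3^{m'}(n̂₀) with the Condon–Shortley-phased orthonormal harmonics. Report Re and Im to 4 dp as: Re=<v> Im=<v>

Axis–angle → zyz. n̂ = (sinθₙcosφₙ, sinθₙsinφₙ, cosθₙ) = (-0.012620, +0.416309, -0.909135), ω = 1.4612.
R = I cosω + sinω [n̂]ₓ + (1−cosω) n̂n̂ᵀ gives
  R = [+0.109519, +0.899002, +0.424030; -0.908360, +0.263734, -0.324540; -0.403594, -0.349628, +0.845501]
β = atan2(√(R₁₃²+R₂₃²), R₃₃) = 0.563293; α = atan2(R₂₃, R₁₃) mod 2π = 5.629918; γ = atan2(R₃₂, −R₃₁) mod 2π = 5.569311
Need the full column D^3_{m',-1} for m'=−3..3 at α=5.6299, β=0.5633, γ=5.5693.
cos(β/2)=0.960599, sin(β/2)=0.277938
d^3_{-3,-1}: single k=2 term ⇒ +0.254747;  D = -0.227364-0.114898i
d^3_{-2,-1}: k∈[1..2] ⇒ +0.718883 -0.120365 = +0.598519;  D = -0.260126-0.539035i
d^3_{-1,-1}: k∈[0..2] ⇒ +0.785693 -0.526203 +0.033039 = +0.292529;  D = +0.059164-0.286483i
d^3_{0,-1}: k∈[0..2] ⇒ -0.787497 +0.197779 -0.005519 = -0.595237;  D = -0.449898+0.389742i
d^3_{1,-1}: k∈[0..2] ⇒ +0.394653 -0.044052 +0.000461 = +0.351062;  D = +0.350417-0.021264i
d^3_{2,-1}: k∈[0..1] ⇒ -0.120365 +0.005038 = -0.115326;  D = -0.095658-0.064418i
d^3_{3,-1}: single k=0 term ⇒ +0.021327;  D = +0.006807+0.020211i
Y_3^{m'}(θ=0.1954,φ=3.289) and Σ D·Y over m':
  (-0.2274-0.1149i)·(-0.0028+0.0013i)  (-0.2601-0.5390i)·(+0.0362-0.0110i)  (+0.0592-0.2865i)·(-0.2366+0.0351i)  (-0.4499+0.3897i)·(+0.6631+0.0000i)  (+0.3504-0.0213i)·(+0.2366+0.0351i)  (-0.0957-0.0644i)·(+0.0362+0.0110i)  (+0.0068+0.0202i)·(+0.0028+0.0013i)
Y_3^-1(R⁻¹ n̂) = -0.235945+0.315656i

Re=-0.2359 Im=0.3157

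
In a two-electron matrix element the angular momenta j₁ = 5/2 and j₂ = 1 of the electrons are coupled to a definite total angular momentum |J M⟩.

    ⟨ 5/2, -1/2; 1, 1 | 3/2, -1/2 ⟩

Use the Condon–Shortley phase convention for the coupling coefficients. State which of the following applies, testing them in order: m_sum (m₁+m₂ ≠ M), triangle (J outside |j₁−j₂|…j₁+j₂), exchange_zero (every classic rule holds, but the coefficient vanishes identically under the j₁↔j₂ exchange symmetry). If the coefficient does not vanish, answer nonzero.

m_sum

m-sum: m₁+m₂ = -1/2+1 = 1/2, M = -1/2  ✗ ⇒ coefficient is 0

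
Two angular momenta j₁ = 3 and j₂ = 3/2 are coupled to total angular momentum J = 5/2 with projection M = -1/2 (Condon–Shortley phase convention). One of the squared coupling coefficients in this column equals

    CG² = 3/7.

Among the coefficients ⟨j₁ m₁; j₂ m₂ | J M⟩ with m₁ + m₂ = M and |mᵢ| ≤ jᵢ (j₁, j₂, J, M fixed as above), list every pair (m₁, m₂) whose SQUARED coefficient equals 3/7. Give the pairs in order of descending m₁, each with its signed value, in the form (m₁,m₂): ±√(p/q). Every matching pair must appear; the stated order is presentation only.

Admissible pairs with m₁+m₂ = M = -1/2: (-2,3/2), (-1,1/2), (0,-1/2), (1,-3/2)
  (m₁,m₂)=(1,-3/2): CG² = 27/70, CG = +√(27/70)
  (m₁,m₂)=(0,-1/2): CG² = 6/35, CG = −√(6/35)
  (m₁,m₂)=(-1,1/2): CG² = 1/70, CG = −√(1/70)
  (m₁,m₂)=(-2,3/2): CG² = 3/7, CG = +√(3/7)   ← matches the target
Pairs with CG² = 3/7: (-2,3/2): +√(3/7)

(-2,3/2): +√(3/7)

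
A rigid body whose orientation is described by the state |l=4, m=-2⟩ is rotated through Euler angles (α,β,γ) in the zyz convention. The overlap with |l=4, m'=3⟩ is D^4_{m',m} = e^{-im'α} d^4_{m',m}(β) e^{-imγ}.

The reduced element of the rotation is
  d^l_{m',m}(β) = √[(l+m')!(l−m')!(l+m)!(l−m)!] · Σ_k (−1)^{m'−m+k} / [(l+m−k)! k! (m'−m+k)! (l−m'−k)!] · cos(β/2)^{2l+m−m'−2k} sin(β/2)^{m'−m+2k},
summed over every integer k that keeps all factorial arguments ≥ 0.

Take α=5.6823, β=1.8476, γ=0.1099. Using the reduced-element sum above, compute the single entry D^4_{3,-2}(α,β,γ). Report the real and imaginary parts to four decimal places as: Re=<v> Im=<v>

D^4_{3,-2}(5.6823,1.8476,0.1099) = e^{-i·3·5.6823}·d^4_{3,-2}(1.8476)·e^{-i·-2·0.1099}. Compute d first:
c=cos(1.847600/2)=0.602793, s=sin(1.847600/2)=0.797898; N=√[5040·1·2·720]=2693.993318
Admissible k: 0..1 (factorial args all ≥0)
  k=0: (−1)^5·2693.9933/(240)·0.6028^3·0.7979^5 = -0.795107
  k=1: (−1)^6·2693.9933/(720)·0.6028^1·0.7979^7 = +0.464369
d^4_{3,-2}(1.8476) = -0.795107 +0.464369 = -0.330738
Attach z-rotation phases: D = e^{-i(3)(5.6823)}·(-0.330738)·e^{-i(-2)(0.1099)} = +0.144354-0.297573i

Re=0.1444 Im=-0.2976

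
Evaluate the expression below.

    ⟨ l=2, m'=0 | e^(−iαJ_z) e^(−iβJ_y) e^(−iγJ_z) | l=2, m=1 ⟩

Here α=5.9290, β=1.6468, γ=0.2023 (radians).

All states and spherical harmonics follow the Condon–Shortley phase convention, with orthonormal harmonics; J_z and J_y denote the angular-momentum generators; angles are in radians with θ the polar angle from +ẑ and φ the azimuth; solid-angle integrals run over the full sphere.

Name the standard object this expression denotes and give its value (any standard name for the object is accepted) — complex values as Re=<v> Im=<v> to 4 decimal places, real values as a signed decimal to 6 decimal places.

This is a Wigner D-matrix element — the rotation-matrix element ⟨l m'| R(α,β,γ) |l m⟩ in the angular-momentum basis.
First d^2_{0,1}(β=1.6468), then the phase factors e^{-i(0)α} and e^{-i(1)γ}:
c=cos(1.646800/2)=0.679731, s=sin(1.646800/2)=0.733461; N=√[2·2·6·1]=4.898979
Admissible k: 1..2 (factorial args all ≥0)
  k=1: (−1)^0·4.8990/(2)·0.6797^3·0.7335^1 = +0.564241
  k=2: (−1)^1·4.8990/(2)·0.6797^1·0.7335^3 = -0.656968
d^2_{0,1}(1.6468) = +0.564241 -0.656968 = -0.092727
Phases: e^{-i·(0)·5.9290}=+1.000000+0.000000i, e^{-i·(1)·0.2023}=+0.979607-0.200923i ⇒ D=-0.090836+0.018631i

Wigner D-matrix element, Re=-0.0908 Im=0.0186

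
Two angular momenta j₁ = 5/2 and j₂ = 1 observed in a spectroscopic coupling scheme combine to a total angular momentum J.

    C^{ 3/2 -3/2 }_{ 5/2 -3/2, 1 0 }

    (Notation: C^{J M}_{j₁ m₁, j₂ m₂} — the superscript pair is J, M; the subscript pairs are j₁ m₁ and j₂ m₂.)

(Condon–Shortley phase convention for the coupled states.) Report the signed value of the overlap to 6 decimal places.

triangle: 2!·3!·0!/6! = 12/720
(j±m)!: 1!·4!·1!·1!·0!·3! = 144
prefactor² = (2J+1)·Δ·N² = 48/5
  k=1: −1/(1!·1!·3!·0!·0!·0!) = -1/6
Σ = -1/6  ⇒  CG² = 48/5·(-1/6)² = 4/15
CG = −√(4/15) = -0.516398

-0.516398  (= −√(4/15))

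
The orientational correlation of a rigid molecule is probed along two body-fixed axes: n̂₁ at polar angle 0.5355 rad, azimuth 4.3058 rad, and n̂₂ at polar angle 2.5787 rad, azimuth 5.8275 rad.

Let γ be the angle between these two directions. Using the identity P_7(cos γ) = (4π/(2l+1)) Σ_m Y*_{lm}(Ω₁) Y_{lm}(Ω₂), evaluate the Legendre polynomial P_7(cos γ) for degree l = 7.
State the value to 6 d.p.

-0.103643

Summing Y*_{l m}(θ₁,φ₁)·Y_{l m}(θ₂,φ₂) over m ∈ [−7, 7]; prefactor 4π/(2·7+1) = 0.837758:
  [-7]  conj(Y_{7,-7})(Ω₁) = (0.001312, -0.004309) ; Y_{7,-7}(Ω₂) = (-0.006155, -0.000297) ; Δ = (-0.000009, 0.000026)
  [-6]  conj(Y_{7,-6})(Ω₁) = (0.021687, 0.018343) ; Y_{7,-6}(Ω₂) = (0.033547, -0.014480) ; Δ = (0.000993, 0.000301)
  [-5]  conj(Y_{7,-5})(Ω₁) = (-0.097885, 0.048759) ; Y_{7,-5}(Ω₂) = (-0.085647, 0.100124) ; Δ = (0.003502, -0.013977)
  [-4]  conj(Y_{7,-4})(Ω₁) = (-0.015718, -0.282610) ; Y_{7,-4}(Ω₂) = (0.079017, -0.306963) ; Δ = (-0.087993, -0.017506)
  [-3]  conj(Y_{7,-3})(Ω₁) = (0.447371, 0.163825) ; Y_{7,-3}(Ω₂) = (0.098469, 0.476599) ; Δ = (-0.034027, 0.229348)
  [-2]  conj(Y_{7,-2})(Ω₁) = (-0.285748, 0.302082) ; Y_{7,-2}(Ω₂) = (-0.218785, -0.282236) ; Δ = (0.147776, 0.014557)
  [-1]  conj(Y_{7,-1})(Ω₁) = (0.030436, 0.070685) ; Y_{7,-1}(Ω₂) = (-0.143880, -0.070514) ; Δ = (0.000605, -0.012316)
  [+0]  conj(Y_{7,0})(Ω₁) = (-0.442992, -0.000000) ; Y_{7,0}(Ω₂) = (0.418538, 0.000000) ; Δ = (-0.185409, -0.000000)
  [+1]  conj(Y_{7,1})(Ω₁) = (-0.030436, 0.070685) ; Y_{7,1}(Ω₂) = (0.143880, -0.070514) ; Δ = (0.000605, 0.012316)
  [+2]  conj(Y_{7,2})(Ω₁) = (-0.285748, -0.302082) ; Y_{7,2}(Ω₂) = (-0.218785, 0.282236) ; Δ = (0.147776, -0.014557)
  [+3]  conj(Y_{7,3})(Ω₁) = (-0.447371, 0.163825) ; Y_{7,3}(Ω₂) = (-0.098469, 0.476599) ; Δ = (-0.034027, -0.229348)
  [+4]  conj(Y_{7,4})(Ω₁) = (-0.015718, 0.282610) ; Y_{7,4}(Ω₂) = (0.079017, 0.306963) ; Δ = (-0.087993, 0.017506)
  [+5]  conj(Y_{7,5})(Ω₁) = (0.097885, 0.048759) ; Y_{7,5}(Ω₂) = (0.085647, 0.100124) ; Δ = (0.003502, 0.013977)
  [+6]  conj(Y_{7,6})(Ω₁) = (0.021687, -0.018343) ; Y_{7,6}(Ω₂) = (0.033547, 0.014480) ; Δ = (0.000993, -0.000301)
  [+7]  conj(Y_{7,7})(Ω₁) = (-0.001312, -0.004309) ; Y_{7,7}(Ω₂) = (0.006155, -0.000297) ; Δ = (-0.000009, -0.000026)
Σ over m = (-0.123715, 0.000000); ×(4π/15) → (-0.103643, 0.000000). Real part: -0.103643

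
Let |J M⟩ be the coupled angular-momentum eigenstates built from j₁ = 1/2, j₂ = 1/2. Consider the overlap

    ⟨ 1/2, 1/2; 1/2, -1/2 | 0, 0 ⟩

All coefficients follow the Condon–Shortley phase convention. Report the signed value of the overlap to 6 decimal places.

√[1·1!0!0!/2! · 1!0!0!1!0!0!] = √(1/2)
  +(−1)^0/∏(0,1,0,0,0,0)! = 1  (running 1)
⟨..|..⟩ = √(1/2)·(1) = +0.707107

+√(1/2) ≈ +0.707107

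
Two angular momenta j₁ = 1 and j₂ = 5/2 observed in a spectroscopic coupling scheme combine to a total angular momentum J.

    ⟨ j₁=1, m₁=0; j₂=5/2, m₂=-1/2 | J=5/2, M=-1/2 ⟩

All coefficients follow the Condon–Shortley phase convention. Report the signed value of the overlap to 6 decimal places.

+√(1/35) ≈ +0.169031

triangle: 1!·1!·4!/7! = 24/5040
(j±m)!: 1!·1!·2!·3!·2!·3! = 144
prefactor² = (2J+1)·Δ·N² = 144/35
  k=0: +1/(0!·1!·1!·2!·0!·2!) = 1/4
  k=1: −1/(1!·0!·0!·1!·1!·3!) = -1/6
Σ = 1/12  ⇒  CG² = 144/35·(1/12)² = 1/35
CG = +√(1/35) = +0.169031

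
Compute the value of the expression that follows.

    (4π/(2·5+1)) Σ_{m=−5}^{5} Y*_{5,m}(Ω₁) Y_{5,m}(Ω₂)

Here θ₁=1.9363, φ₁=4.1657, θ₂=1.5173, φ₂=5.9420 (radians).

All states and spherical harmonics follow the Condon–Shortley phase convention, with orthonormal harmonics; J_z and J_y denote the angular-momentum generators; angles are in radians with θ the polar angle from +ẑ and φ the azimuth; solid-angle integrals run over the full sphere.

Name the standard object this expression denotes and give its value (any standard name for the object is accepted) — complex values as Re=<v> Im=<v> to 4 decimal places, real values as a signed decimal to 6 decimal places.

This sum is the spherical-harmonic addition theorem: it equals the Legendre polynomial P_l(cos γ) of the angle γ between the two directions.
Addition theorem: P_5(cos γ) = (4π/11) Σ_m Y*_{lm}(Ω₁) Y_{lm}(Ω₂), m = −5…5:
  [-5]  conj(Y_{5,-5})(Ω₁) = (-0.130899, 0.302706) ; Y_{5,-5}(Ω₂) = (-0.062082, 0.456621) ; Δ = (-0.130095, -0.078564)
  [-4]  conj(Y_{5,-4})(Ω₁) = (0.230588, 0.325769) ; Y_{5,-4}(Ω₂) = (0.015965, 0.076381) ; Δ = (-0.021201, 0.022814)
  [-3]  conj(Y_{5,-3})(Ω₁) = (0.042098, -0.002921) ; Y_{5,-3}(Ω₂) = (-0.174622, -0.286588) ; Δ = (-0.008188, -0.011555)
  [-2]  conj(Y_{5,-2})(Ω₁) = (-0.149733, 0.289431) ; Y_{5,-2}(Ω₂) = (-0.069526, -0.056496) ; Δ = (0.026762, -0.011664)
  [-1]  conj(Y_{5,-1})(Ω₁) = (0.069319, 0.113906) ; Y_{5,-1}(Ω₂) = (0.289376, 0.102749) ; Δ = (0.008355, 0.040084)
  [+0]  conj(Y_{5,0})(Ω₁) = (-0.296186, -0.000000) ; Y_{5,0}(Ω₂) = (0.092553, 0.000000) ; Δ = (-0.027413, -0.000000)
  [+1]  conj(Y_{5,1})(Ω₁) = (-0.069319, 0.113906) ; Y_{5,1}(Ω₂) = (-0.289376, 0.102749) ; Δ = (0.008355, -0.040084)
  [+2]  conj(Y_{5,2})(Ω₁) = (-0.149733, -0.289431) ; Y_{5,2}(Ω₂) = (-0.069526, 0.056496) ; Δ = (0.026762, 0.011664)
  [+3]  conj(Y_{5,3})(Ω₁) = (-0.042098, -0.002921) ; Y_{5,3}(Ω₂) = (0.174622, -0.286588) ; Δ = (-0.008188, 0.011555)
  [+4]  conj(Y_{5,4})(Ω₁) = (0.230588, -0.325769) ; Y_{5,4}(Ω₂) = (0.015965, -0.076381) ; Δ = (-0.021201, -0.022814)
  [+5]  conj(Y_{5,5})(Ω₁) = (0.130899, 0.302706) ; Y_{5,5}(Ω₂) = (0.062082, 0.456621) ; Δ = (-0.130095, 0.078564)
Σ over m = (-0.276147, 0.000000); ×(4π/11) → (-0.315470, 0.000000). Real part: -0.315470

Legendre polynomial (addition theorem), -0.315470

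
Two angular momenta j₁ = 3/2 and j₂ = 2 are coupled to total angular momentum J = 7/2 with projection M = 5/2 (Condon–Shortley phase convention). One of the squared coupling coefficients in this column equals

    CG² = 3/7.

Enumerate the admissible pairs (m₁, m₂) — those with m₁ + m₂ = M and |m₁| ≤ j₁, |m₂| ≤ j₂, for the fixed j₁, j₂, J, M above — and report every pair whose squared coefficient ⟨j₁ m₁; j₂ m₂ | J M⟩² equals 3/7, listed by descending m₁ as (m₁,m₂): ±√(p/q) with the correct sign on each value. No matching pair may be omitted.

(1/2,2): +√(3/7)

Admissible pairs with m₁+m₂ = M = 5/2: (1/2,2), (3/2,1)
  (m₁,m₂)=(3/2,1): CG² = 4/7, CG = +√(4/7)
  (m₁,m₂)=(1/2,2): CG² = 3/7, CG = +√(3/7)   ← matches the target
Pairs with CG² = 3/7: (1/2,2): +√(3/7)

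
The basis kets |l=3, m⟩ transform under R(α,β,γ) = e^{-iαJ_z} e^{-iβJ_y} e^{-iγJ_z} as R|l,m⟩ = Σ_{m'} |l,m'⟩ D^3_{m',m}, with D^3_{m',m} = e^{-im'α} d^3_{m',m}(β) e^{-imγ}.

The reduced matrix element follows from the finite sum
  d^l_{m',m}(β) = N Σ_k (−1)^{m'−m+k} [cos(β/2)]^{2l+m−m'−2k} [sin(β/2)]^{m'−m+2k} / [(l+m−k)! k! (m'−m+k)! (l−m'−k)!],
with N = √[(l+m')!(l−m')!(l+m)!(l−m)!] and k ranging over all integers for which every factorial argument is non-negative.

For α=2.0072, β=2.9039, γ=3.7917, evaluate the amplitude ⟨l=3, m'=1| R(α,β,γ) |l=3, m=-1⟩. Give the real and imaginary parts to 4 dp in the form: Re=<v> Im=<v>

Re=-0.1803 Im=0.8309

D^3_{1,-1}(2.0072,2.9039,3.7917) = e^{-i·1·2.0072}·d^3_{1,-1}(2.9039)·e^{-i·-1·3.7917}. Compute d first:
With c≡cos(β/2)=0.118567 and s≡sin(β/2)=0.992946, N=[24·2·2·24]^{1/2}=48.000000
Admissible k: 0..2 (factorial args all ≥0)
  k=0: (−1)^2·48.0000/(8)·0.1186^4·0.9929^2 = +0.001169
  k=1: (−1)^3·48.0000/(6)·0.1186^2·0.9929^4 = -0.109325
  k=2: (−1)^4·48.0000/(48)·0.1186^0·0.9929^6 = +0.958416
d^3_{1,-1}(2.9039) = +0.001169 -0.109325 +0.958416 = +0.850260
Phases: e^{-i·(1)·2.0072}=-0.422683-0.906278i, e^{-i·(-1)·3.7917}=-0.796019-0.605272i ⇒ D=-0.180324+0.830919i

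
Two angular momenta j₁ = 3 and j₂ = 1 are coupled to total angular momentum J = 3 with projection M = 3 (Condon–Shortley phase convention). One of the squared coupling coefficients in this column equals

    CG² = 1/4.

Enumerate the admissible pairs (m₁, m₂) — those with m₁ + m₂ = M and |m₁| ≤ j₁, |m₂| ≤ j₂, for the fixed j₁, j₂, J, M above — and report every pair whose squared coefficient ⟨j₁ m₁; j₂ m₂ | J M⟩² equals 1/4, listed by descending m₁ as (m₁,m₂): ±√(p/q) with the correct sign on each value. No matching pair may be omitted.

(2,1): −√(1/4)

Admissible pairs with m₁+m₂ = M = 3: (2,1), (3,0)
  (m₁,m₂)=(3,0): CG² = 3/4, CG = +√(3/4)
  (m₁,m₂)=(2,1): CG² = 1/4, CG = −√(1/4)   ← matches the target
Pairs with CG² = 1/4: (2,1): −√(1/4)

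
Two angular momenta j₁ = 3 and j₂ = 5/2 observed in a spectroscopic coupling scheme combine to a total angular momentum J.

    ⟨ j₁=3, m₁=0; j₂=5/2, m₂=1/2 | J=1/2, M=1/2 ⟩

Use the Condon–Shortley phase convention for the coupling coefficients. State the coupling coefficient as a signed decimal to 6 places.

−√(1/7) = -0.377964

triangle: 5!·1!·0!/7! = 120/5040
(j±m)!: 3!·3!·3!·2!·1!·0! = 432
prefactor² = (2J+1)·Δ·N² = 144/7
  k=3: −1/(3!·2!·0!·0!·1!·0!) = -1/12
Σ = -1/12  ⇒  CG² = 144/7·(-1/12)² = 1/7
CG = −√(1/7) = -0.377964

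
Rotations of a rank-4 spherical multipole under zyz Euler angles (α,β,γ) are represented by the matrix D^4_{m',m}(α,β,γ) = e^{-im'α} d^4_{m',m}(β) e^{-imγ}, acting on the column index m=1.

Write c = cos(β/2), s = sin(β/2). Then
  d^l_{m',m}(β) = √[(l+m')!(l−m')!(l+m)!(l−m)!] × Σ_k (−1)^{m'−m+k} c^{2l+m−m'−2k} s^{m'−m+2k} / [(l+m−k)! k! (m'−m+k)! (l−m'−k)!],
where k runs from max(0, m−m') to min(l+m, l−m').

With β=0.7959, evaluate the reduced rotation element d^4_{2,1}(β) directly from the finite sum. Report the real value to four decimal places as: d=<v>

d=-0.2051

d^4_{2,1}(β=0.7959) via the finite sum:
With c≡cos(β/2)=0.921857 and s≡sin(β/2)=0.387529, N=[720·2·120·6]^{1/2}=1018.233765
Admissible k: 0..2 (factorial args all ≥0)
  k=0: (−1)^1·1018.2338/(240)·0.9219^7·0.3875^1 = -0.930223
  k=1: (−1)^2·1018.2338/(48)·0.9219^5·0.3875^3 = +0.821937
  k=2: (−1)^3·1018.2338/(72)·0.9219^3·0.3875^5 = -0.096834
d^4_{2,1}(0.7959) = -0.930223 +0.821937 -0.096834 = -0.205120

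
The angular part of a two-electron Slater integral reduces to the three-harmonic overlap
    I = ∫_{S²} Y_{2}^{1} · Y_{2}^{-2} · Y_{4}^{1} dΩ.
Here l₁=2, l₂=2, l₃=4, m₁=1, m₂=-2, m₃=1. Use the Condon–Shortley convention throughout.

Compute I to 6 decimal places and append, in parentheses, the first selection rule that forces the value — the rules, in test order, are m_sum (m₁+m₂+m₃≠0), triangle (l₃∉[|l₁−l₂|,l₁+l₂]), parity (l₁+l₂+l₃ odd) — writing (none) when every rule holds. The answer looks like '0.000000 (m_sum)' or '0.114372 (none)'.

Checks pass: Σm=0; 8 even; l₃=4∈[0,4].
(2·2+1)(2·2+1)(2·4+1) = 225
Δ: 0! 4! 4! / 9! → 1/630
sum: t=0:+1/16 = 1/16
3j²(2 2 4; 0 0 0) = Δ·Π!·Σ² = 2/35  (sign +1)
sum: t=0:+1/144 = 1/144
3j²(2 2 4; 1 -2 1) = Δ·Π!·Σ² = 1/126  (sign -1)
combine: 4πI² = 225·2/35·1/126 = 5/49
take √, sign -1: I = -0.09011188
No selection rule forces the value: the integral is nonzero (none).

-0.090112 (none)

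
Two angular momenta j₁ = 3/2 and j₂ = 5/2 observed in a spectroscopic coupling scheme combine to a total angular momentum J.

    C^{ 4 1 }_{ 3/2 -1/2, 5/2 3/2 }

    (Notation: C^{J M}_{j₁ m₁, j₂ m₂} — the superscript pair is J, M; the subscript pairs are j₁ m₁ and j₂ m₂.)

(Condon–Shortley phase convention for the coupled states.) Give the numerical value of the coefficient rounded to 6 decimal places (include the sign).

+√(15/56) ≈ +0.517549

√[9·0!3!5!/9! · 1!2!4!1!5!3!] = √(4320/7)
  +(−1)^0/∏(0,0,2,4,1,1)! = 1/48  (running 1/48)
⟨..|..⟩ = √(4320/7)·(1/48) = +0.517549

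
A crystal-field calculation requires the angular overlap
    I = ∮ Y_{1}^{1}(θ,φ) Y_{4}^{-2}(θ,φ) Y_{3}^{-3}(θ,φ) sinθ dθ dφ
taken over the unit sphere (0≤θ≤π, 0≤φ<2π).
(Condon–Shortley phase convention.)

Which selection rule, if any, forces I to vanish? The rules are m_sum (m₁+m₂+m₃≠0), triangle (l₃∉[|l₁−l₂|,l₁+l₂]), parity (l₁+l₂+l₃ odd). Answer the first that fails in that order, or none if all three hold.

azimuthal sum: 1 − 2 − 3 = -4  ✗
3 ≤ 3 ≤ 5 (triangle on l)
L = 1 + 4 + 3 = 8 (even)

m_sum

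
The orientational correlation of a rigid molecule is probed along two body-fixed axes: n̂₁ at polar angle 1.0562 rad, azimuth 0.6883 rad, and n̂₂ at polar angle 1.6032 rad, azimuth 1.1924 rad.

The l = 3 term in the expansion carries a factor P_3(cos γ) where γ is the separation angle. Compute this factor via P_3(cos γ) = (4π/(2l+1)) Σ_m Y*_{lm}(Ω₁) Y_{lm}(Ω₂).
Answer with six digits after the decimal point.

-0.081459

Summing Y*_{l m}(θ₁,φ₁)·Y_{l m}(θ₂,φ₂) over m ∈ [−3, 3]; prefactor 4π/(2·3+1) = 1.795196:
  term(m=-3) = (0.006702, -0.114447)   from Y*(Ω₁)=(-0.130516, 0.242292), Y(Ω₂)=(-0.377666, 0.175775)
  term(m=-2) = (-0.006724, 0.010664)   from Y*(Ω₁)=(0.073554, 0.373990), Y(Ω₂)=(0.024047, 0.022709)
  term(m=-1) = (-0.016718, 0.009222)   from Y*(Ω₁)=(0.045894, 0.037747), Y(Ω₂)=(-0.118704, 0.298585)
  term(m=+0) = (-0.011896, -0.000000)   from Y*(Ω₁)=(-0.328547, -0.000000), Y(Ω₂)=(0.036207, 0.000000)
  term(m=+1) = (-0.016718, -0.009222)   from Y*(Ω₁)=(-0.045894, 0.037747), Y(Ω₂)=(0.118704, 0.298585)
  term(m=+2) = (-0.006724, -0.010664)   from Y*(Ω₁)=(0.073554, -0.373990), Y(Ω₂)=(0.024047, -0.022709)
  term(m=+3) = (0.006702, 0.114447)   from Y*(Ω₁)=(0.130516, 0.242292), Y(Ω₂)=(0.377666, 0.175775)
Total Σ_m = (-0.045376, 0.000000). Multiply by 1.795196: (-0.081459, 0.000000). P_3(cos γ) = -0.081459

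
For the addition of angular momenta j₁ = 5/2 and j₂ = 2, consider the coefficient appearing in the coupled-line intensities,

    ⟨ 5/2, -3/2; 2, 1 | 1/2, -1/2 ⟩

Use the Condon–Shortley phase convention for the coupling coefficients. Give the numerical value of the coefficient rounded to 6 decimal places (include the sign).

-0.516398  (= −√(4/15))

triangle: 4!×1!×0!/6! = 24/720
(j±m)!: 1!×4!×3!×1!×0!×1! = 144
prefactor² = (2J+1)×Δ×N² = 48/5
  k=3: −1/(3!×1!×1!×0!×0!×0!) = -1/6
Σ = -1/6  ⇒  CG² = 48/5×(-1/6)² = 4/15
CG = −√(4/15) = -0.516398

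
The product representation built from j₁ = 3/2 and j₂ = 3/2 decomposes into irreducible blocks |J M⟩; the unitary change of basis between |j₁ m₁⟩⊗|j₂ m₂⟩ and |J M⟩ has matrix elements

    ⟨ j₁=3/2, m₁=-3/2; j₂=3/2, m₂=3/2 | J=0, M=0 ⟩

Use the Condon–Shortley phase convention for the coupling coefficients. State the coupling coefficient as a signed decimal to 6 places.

−√(1/4) ≈ -0.500000

j₁+j₂−J=3  J+j₁−j₂=0  J−j₁+j₂=0  j₁+j₂+J+1=4
(j₁±m₁, j₂±m₂, J±M) = (0,3,3,0,0,0)
P² = 9
sum k=3..3:
  [3] −1/6 = -1/6
S = -1/6
C² = P²·S² = 1/4 ; C = -0.500000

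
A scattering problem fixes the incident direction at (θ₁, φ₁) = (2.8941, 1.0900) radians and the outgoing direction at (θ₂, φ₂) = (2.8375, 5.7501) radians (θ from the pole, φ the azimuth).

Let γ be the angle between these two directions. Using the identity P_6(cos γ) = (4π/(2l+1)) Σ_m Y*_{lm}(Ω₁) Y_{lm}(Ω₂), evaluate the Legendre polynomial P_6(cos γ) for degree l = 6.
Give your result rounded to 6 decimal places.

Addition theorem: P_6(cos γ) = (4π/13) Σ_m Y*_{lm}(Ω₁) Y_{lm}(Ω₂), m = −6…6:
  m=-6: (0.000101, 0.000027) × (-0.000348, -0.000020) = (-0.000000, -0.000000)  (running Σ = (-0.000000, -0.000000))
  m=-5: (-0.000963, 0.001059) × (0.003416, -0.001762) = (-0.000001, 0.000005)  (running Σ = (-0.000001, 0.000005))
  m=-4: (-0.004142, -0.011264) × (-0.013765, 0.021881) = (0.000303, 0.000064)  (running Σ = (0.000302, 0.000070))
  m=-3: (0.067586, 0.008727) × (0.003330, -0.116976) = (0.001246, -0.007877)  (running Σ = (0.001548, -0.007807))
  m=-2: (-0.148061, 0.212203) × (0.168876, 0.305755) = (-0.089886, -0.009435)  (running Σ = (-0.088338, -0.017242))
  m=-1: (-0.269638, -0.516920) × (-0.510642, -0.301314) = (-0.018067, 0.345207)  (running Σ = (-0.106405, 0.327965))
  m=0: (0.459566, -0.000000) × (0.242177, 0.000000) = (0.111296, 0.000000)  (running Σ = (0.004891, 0.327965))
  m=1: (0.269638, -0.516920) × (0.510642, -0.301314) = (-0.018067, -0.345207)  (running Σ = (-0.013176, -0.017242))
  m=2: (-0.148061, -0.212203) × (0.168876, -0.305755) = (-0.089886, 0.009435)  (running Σ = (-0.103062, -0.007807))
  m=3: (-0.067586, 0.008727) × (-0.003330, -0.116976) = (0.001246, 0.007877)  (running Σ = (-0.101816, 0.000070))
  m=4: (-0.004142, 0.011264) × (-0.013765, -0.021881) = (0.000303, -0.000064)  (running Σ = (-0.101512, 0.000005))
  m=5: (0.000963, 0.001059) × (-0.003416, -0.001762) = (-0.000001, -0.000005)  (running Σ = (-0.101514, -0.000000))
  m=6: (0.000101, -0.000027) × (-0.000348, 0.000020) = (-0.000000, 0.000000)  (running Σ = (-0.101514, 0.000000))
Accumulated sum (-0.101514, 0.000000); after 4π/(2l+1) scaling, (-0.098128, 0.000000) ⇒ P_6 = -0.098128

-0.098128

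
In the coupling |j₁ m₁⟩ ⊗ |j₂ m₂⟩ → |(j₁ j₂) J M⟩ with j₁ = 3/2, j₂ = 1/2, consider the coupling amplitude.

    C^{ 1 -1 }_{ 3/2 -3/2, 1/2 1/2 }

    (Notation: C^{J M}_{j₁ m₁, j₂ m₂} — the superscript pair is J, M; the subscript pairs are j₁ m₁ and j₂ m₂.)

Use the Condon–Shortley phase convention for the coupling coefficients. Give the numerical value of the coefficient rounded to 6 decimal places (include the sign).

√[3·1!2!0!/4! · 0!3!1!0!0!2!] = √(3)
  +(−1)^1/∏(1,0,2,0,0,0)! = -1/2  (running -1/2)
⟨..|..⟩ = √(3)·(-1/2) = -0.866025

−√(3/4) ≈ -0.866025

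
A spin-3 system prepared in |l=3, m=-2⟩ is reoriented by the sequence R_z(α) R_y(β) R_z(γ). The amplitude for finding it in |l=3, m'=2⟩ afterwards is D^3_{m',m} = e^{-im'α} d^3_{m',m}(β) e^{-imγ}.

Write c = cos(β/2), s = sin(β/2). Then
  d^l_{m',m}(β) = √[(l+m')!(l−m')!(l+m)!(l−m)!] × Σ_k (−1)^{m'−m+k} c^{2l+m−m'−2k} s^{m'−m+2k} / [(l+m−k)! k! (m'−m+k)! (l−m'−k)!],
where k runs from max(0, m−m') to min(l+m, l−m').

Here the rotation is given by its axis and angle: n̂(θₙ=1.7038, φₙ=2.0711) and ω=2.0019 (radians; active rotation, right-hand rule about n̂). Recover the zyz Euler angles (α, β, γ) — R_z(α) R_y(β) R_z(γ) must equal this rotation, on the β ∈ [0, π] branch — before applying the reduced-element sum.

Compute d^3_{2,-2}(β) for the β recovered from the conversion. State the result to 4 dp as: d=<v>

d=0.3983

Axis–angle → zyz. n̂ = (sinθₙcosφₙ, sinθₙsinφₙ, cosθₙ) = (-0.475455, +0.869687, -0.132612), ω = 2.0019.
R = I cosω + sinω [n̂]ₓ + (1−cosω) n̂n̂ᵀ gives
  R = [-0.097352, -0.465809, +0.879514; -0.706766, +0.654544, +0.268429; -0.700717, -0.595478, -0.392939]
β = atan2(√(R₁₃²+R₂₃²), R₃₃) = 1.974622; α = atan2(R₂₃, R₁₃) mod 2π = 0.296222; γ = atan2(R₃₂, −R₃₁) mod 2π = 5.578800
d^3_{2,-2}(β=1.9746) via the finite sum:
Half-angle: c=0.550936, s=0.834548. N=√(120·1·1·120)=120.000000
k: max(0,(-2)−(2))=0 … min(3+(-2),3−(2))=1
  k=0: (−1)^4·120.0000/(24)·0.5509^2·0.8345^4 = +0.736167
  k=1: (−1)^5·120.0000/(120)·0.5509^0·0.8345^6 = -0.337836
d^3_{2,-2}(1.9746) = +0.736167 -0.337836 = +0.398331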